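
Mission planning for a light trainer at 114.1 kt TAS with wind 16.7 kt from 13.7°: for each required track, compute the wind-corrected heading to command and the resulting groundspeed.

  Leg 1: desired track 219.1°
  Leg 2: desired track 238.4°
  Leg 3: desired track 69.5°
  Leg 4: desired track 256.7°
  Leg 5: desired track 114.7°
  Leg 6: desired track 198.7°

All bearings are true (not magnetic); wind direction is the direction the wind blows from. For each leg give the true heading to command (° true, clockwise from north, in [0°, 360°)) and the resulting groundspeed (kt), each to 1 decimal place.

Leg 1: heading=222.7°, groundspeed=129.0 kt
Leg 2: heading=244.3°, groundspeed=125.4 kt
Leg 3: heading=62.5°, groundspeed=103.9 kt
Leg 4: heading=264.2°, groundspeed=120.7 kt
Leg 5: heading=106.4°, groundspeed=116.1 kt
Leg 6: heading=199.4°, groundspeed=130.7 kt

Leg 1: desired track 219.1°; wind correction +3.6° → command heading 222.7°, groundspeed 129.0 kt
Leg 2: desired track 238.4°; wind correction +5.9° → command heading 244.3°, groundspeed 125.4 kt
Leg 3: desired track 69.5°; wind correction -7.0° → command heading 62.5°, groundspeed 103.9 kt
Leg 4: desired track 256.7°; wind correction +7.5° → command heading 264.2°, groundspeed 120.7 kt
Leg 5: desired track 114.7°; wind correction -8.3° → command heading 106.4°, groundspeed 116.1 kt
Leg 6: desired track 198.7°; wind correction +0.7° → command heading 199.4°, groundspeed 130.7 kt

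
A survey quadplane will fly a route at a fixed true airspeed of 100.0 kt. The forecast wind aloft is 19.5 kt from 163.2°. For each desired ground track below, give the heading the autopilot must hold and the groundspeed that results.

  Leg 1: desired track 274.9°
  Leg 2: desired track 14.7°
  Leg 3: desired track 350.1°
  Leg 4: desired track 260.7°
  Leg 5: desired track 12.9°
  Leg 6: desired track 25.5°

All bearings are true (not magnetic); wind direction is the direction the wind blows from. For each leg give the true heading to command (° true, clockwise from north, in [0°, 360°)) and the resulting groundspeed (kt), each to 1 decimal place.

Leg 1: heading=264.5°, groundspeed=105.6 kt
Leg 2: heading=20.5°, groundspeed=116.1 kt
Leg 3: heading=351.4°, groundspeed=119.3 kt
Leg 4: heading=249.6°, groundspeed=100.7 kt
Leg 5: heading=18.4°, groundspeed=116.5 kt
Leg 6: heading=33.0°, groundspeed=113.6 kt

Leg 1: desired track 274.9°; wind correction -10.4° → command heading 264.5°, groundspeed 105.6 kt
Leg 2: desired track 14.7°; wind correction +5.8° → command heading 20.5°, groundspeed 116.1 kt
Leg 3: desired track 350.1°; wind correction +1.3° → command heading 351.4°, groundspeed 119.3 kt
Leg 4: desired track 260.7°; wind correction -11.1° → command heading 249.6°, groundspeed 100.7 kt
Leg 5: desired track 12.9°; wind correction +5.5° → command heading 18.4°, groundspeed 116.5 kt
Leg 6: desired track 25.5°; wind correction +7.5° → command heading 33.0°, groundspeed 113.6 kt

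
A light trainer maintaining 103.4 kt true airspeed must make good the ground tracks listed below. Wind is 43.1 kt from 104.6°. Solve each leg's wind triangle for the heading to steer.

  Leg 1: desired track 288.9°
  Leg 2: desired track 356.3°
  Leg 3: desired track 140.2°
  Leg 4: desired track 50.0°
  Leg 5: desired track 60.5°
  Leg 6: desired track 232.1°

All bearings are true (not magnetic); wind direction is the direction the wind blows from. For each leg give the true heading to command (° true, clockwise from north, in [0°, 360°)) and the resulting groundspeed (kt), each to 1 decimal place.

Leg 1: heading=290.7°, groundspeed=146.3 kt
Leg 2: heading=19.6°, groundspeed=108.5 kt
Leg 3: heading=126.2°, groundspeed=65.3 kt
Leg 4: heading=69.9°, groundspeed=72.3 kt
Leg 5: heading=77.4°, groundspeed=68.0 kt
Leg 6: heading=212.8°, groundspeed=123.8 kt

Leg 1: desired track 288.9°; wind correction +1.8° → command heading 290.7°, groundspeed 146.3 kt
Leg 2: desired track 356.3°; wind correction +23.3° → command heading 19.6°, groundspeed 108.5 kt
Leg 3: desired track 140.2°; wind correction -14.0° → command heading 126.2°, groundspeed 65.3 kt
Leg 4: desired track 50.0°; wind correction +19.9° → command heading 69.9°, groundspeed 72.3 kt
Leg 5: desired track 60.5°; wind correction +16.9° → command heading 77.4°, groundspeed 68.0 kt
Leg 6: desired track 232.1°; wind correction -19.3° → command heading 212.8°, groundspeed 123.8 kt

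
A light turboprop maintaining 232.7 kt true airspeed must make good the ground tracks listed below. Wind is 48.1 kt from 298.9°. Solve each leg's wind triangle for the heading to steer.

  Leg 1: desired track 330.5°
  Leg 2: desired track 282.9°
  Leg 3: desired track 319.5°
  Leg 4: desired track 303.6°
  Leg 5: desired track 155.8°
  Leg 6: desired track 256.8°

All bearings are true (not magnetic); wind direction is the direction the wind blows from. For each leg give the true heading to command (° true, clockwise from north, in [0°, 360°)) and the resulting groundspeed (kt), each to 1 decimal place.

Leg 1: heading=324.3°, groundspeed=190.4 kt
Leg 2: heading=286.2°, groundspeed=186.1 kt
Leg 3: heading=315.3°, groundspeed=187.1 kt
Leg 4: heading=302.6°, groundspeed=184.7 kt
Leg 5: heading=162.9°, groundspeed=269.4 kt
Leg 6: heading=264.8°, groundspeed=194.8 kt

Leg 1: desired track 330.5°; wind correction -6.2° → command heading 324.3°, groundspeed 190.4 kt
Leg 2: desired track 282.9°; wind correction +3.3° → command heading 286.2°, groundspeed 186.1 kt
Leg 3: desired track 319.5°; wind correction -4.2° → command heading 315.3°, groundspeed 187.1 kt
Leg 4: desired track 303.6°; wind correction -1.0° → command heading 302.6°, groundspeed 184.7 kt
Leg 5: desired track 155.8°; wind correction +7.1° → command heading 162.9°, groundspeed 269.4 kt
Leg 6: desired track 256.8°; wind correction +8.0° → command heading 264.8°, groundspeed 194.8 kt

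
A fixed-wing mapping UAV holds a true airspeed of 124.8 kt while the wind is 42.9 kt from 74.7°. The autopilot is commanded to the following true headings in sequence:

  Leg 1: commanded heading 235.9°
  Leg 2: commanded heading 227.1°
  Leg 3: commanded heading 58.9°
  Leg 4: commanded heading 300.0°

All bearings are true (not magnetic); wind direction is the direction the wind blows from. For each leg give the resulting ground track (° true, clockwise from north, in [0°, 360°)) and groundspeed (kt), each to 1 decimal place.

Leg 1: track=240.7°, groundspeed=166.0 kt
Leg 2: track=234.1°, groundspeed=164.0 kt
Leg 3: track=50.9°, groundspeed=84.3 kt
Leg 4: track=288.9°, groundspeed=157.9 kt

Leg 1: heading 235.9°; drift +4.8° → track 240.7°, groundspeed 166.0 kt
Leg 2: heading 227.1°; drift +7.0° → track 234.1°, groundspeed 164.0 kt
Leg 3: heading 58.9°; drift -8.0° → track 50.9°, groundspeed 84.3 kt
Leg 4: heading 300.0°; drift -11.1° → track 288.9°, groundspeed 157.9 kt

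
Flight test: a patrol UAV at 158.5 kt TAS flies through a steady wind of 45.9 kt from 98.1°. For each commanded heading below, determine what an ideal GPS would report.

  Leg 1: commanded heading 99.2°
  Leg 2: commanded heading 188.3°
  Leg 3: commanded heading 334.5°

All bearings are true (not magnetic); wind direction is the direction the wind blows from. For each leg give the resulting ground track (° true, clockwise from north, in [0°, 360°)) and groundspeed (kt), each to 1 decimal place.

Leg 1: heading 99.2°; drift +0.4° → track 99.6°, groundspeed 112.6 kt
Leg 2: heading 188.3°; drift +16.1° → track 204.4°, groundspeed 165.2 kt
Leg 3: heading 334.5°; drift -11.7° → track 322.8°, groundspeed 187.8 kt

Leg 1: track=99.6°, groundspeed=112.6 kt
Leg 2: track=204.4°, groundspeed=165.2 kt
Leg 3: track=322.8°, groundspeed=187.8 kt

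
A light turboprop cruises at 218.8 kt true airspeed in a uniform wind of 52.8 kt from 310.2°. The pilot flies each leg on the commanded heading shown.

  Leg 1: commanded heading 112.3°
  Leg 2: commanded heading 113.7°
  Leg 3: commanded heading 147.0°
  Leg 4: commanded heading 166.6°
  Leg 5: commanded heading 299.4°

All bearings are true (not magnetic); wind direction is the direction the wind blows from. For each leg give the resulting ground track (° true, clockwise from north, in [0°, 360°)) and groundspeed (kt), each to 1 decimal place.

Leg 1: track=115.8°, groundspeed=269.5 kt
Leg 2: track=116.9°, groundspeed=269.8 kt
Leg 3: track=143.8°, groundspeed=269.8 kt
Leg 4: track=159.8°, groundspeed=263.2 kt
Leg 5: track=296.0°, groundspeed=167.2 kt

Leg 1: heading 112.3°; drift +3.5° → track 115.8°, groundspeed 269.5 kt
Leg 2: heading 113.7°; drift +3.2° → track 116.9°, groundspeed 269.8 kt
Leg 3: heading 147.0°; drift -3.2° → track 143.8°, groundspeed 269.8 kt
Leg 4: heading 166.6°; drift -6.8° → track 159.8°, groundspeed 263.2 kt
Leg 5: heading 299.4°; drift -3.4° → track 296.0°, groundspeed 167.2 kt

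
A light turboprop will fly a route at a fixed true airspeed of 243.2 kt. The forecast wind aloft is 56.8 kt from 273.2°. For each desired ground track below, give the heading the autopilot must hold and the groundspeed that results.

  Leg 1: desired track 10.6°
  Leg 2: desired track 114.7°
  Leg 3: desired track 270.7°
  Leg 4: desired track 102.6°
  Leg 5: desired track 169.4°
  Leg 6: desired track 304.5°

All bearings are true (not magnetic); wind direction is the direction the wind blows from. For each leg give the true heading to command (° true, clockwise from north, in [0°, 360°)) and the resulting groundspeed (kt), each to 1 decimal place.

Leg 1: heading=357.2°, groundspeed=243.9 kt
Leg 2: heading=119.6°, groundspeed=295.2 kt
Leg 3: heading=271.3°, groundspeed=186.4 kt
Leg 4: heading=104.8°, groundspeed=299.1 kt
Leg 5: heading=182.5°, groundspeed=250.4 kt
Leg 6: heading=297.5°, groundspeed=192.9 kt

Leg 1: desired track 10.6°; wind correction -13.4° → command heading 357.2°, groundspeed 243.9 kt
Leg 2: desired track 114.7°; wind correction +4.9° → command heading 119.6°, groundspeed 295.2 kt
Leg 3: desired track 270.7°; wind correction +0.6° → command heading 271.3°, groundspeed 186.4 kt
Leg 4: desired track 102.6°; wind correction +2.2° → command heading 104.8°, groundspeed 299.1 kt
Leg 5: desired track 169.4°; wind correction +13.1° → command heading 182.5°, groundspeed 250.4 kt
Leg 6: desired track 304.5°; wind correction -7.0° → command heading 297.5°, groundspeed 192.9 kt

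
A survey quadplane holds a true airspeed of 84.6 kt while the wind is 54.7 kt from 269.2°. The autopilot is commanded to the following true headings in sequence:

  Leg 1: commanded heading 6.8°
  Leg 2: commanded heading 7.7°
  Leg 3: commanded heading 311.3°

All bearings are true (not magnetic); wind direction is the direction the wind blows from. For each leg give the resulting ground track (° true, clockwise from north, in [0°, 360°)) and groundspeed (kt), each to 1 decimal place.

Leg 1: heading 6.8°; drift +30.6° → track 37.4°, groundspeed 106.6 kt
Leg 2: heading 7.7°; drift +30.3° → track 38.0°, groundspeed 107.3 kt
Leg 3: heading 311.3°; drift +39.8° → track 351.1°, groundspeed 57.3 kt

Leg 1: track=37.4°, groundspeed=106.6 kt
Leg 2: track=38.0°, groundspeed=107.3 kt
Leg 3: track=351.1°, groundspeed=57.3 kt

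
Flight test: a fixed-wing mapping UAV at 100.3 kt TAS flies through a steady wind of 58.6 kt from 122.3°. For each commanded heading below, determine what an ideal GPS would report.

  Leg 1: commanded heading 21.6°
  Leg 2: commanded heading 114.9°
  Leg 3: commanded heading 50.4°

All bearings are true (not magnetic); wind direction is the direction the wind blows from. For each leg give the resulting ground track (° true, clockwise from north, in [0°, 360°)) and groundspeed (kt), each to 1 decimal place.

Leg 1: track=354.2°, groundspeed=125.2 kt
Leg 2: track=104.8°, groundspeed=42.9 kt
Leg 3: track=16.2°, groundspeed=99.2 kt

Leg 1: heading 21.6°; drift -27.4° → track 354.2°, groundspeed 125.2 kt
Leg 2: heading 114.9°; drift -10.1° → track 104.8°, groundspeed 42.9 kt
Leg 3: heading 50.4°; drift -34.2° → track 16.2°, groundspeed 99.2 kt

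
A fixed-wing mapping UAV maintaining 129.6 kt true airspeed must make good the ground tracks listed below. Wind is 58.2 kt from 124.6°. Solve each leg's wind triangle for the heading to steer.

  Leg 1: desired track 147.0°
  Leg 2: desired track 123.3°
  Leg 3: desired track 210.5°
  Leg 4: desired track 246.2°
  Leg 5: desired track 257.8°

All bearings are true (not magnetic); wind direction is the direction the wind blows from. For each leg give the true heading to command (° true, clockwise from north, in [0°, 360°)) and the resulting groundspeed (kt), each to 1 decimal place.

Leg 1: desired track 147.0°; wind correction -9.9° → command heading 137.1°, groundspeed 73.9 kt
Leg 2: desired track 123.3°; wind correction +0.6° → command heading 123.9°, groundspeed 71.4 kt
Leg 3: desired track 210.5°; wind correction -26.6° → command heading 183.9°, groundspeed 111.7 kt
Leg 4: desired track 246.2°; wind correction -22.5° → command heading 223.7°, groundspeed 150.2 kt
Leg 5: desired track 257.8°; wind correction -19.1° → command heading 238.7°, groundspeed 162.3 kt

Leg 1: heading=137.1°, groundspeed=73.9 kt
Leg 2: heading=123.9°, groundspeed=71.4 kt
Leg 3: heading=183.9°, groundspeed=111.7 kt
Leg 4: heading=223.7°, groundspeed=150.2 kt
Leg 5: heading=238.7°, groundspeed=162.3 kt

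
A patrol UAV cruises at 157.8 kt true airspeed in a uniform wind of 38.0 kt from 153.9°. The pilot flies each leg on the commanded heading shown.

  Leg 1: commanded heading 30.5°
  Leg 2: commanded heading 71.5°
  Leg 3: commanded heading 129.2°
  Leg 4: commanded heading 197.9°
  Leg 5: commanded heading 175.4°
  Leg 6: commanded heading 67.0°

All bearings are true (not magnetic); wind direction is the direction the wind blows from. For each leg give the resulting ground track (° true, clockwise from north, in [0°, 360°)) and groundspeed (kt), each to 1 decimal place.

Leg 1: track=20.4°, groundspeed=181.5 kt
Leg 2: track=57.7°, groundspeed=157.3 kt
Leg 3: track=121.9°, groundspeed=124.3 kt
Leg 4: track=209.3°, groundspeed=133.1 kt
Leg 5: track=181.9°, groundspeed=123.2 kt
Leg 6: track=53.3°, groundspeed=160.3 kt

Leg 1: heading 30.5°; drift -10.1° → track 20.4°, groundspeed 181.5 kt
Leg 2: heading 71.5°; drift -13.8° → track 57.7°, groundspeed 157.3 kt
Leg 3: heading 129.2°; drift -7.3° → track 121.9°, groundspeed 124.3 kt
Leg 4: heading 197.9°; drift +11.4° → track 209.3°, groundspeed 133.1 kt
Leg 5: heading 175.4°; drift +6.5° → track 181.9°, groundspeed 123.2 kt
Leg 6: heading 67.0°; drift -13.7° → track 53.3°, groundspeed 160.3 kt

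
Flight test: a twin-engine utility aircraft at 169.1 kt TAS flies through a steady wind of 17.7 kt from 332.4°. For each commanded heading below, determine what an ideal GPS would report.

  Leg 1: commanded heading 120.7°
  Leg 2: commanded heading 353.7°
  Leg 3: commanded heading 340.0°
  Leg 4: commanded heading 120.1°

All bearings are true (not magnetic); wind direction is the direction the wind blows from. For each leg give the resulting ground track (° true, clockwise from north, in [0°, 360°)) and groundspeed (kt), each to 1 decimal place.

Leg 1: heading 120.7°; drift +2.9° → track 123.6°, groundspeed 184.4 kt
Leg 2: heading 353.7°; drift +2.4° → track 356.1°, groundspeed 152.7 kt
Leg 3: heading 340.0°; drift +0.9° → track 340.9°, groundspeed 151.6 kt
Leg 4: heading 120.1°; drift +2.9° → track 123.0°, groundspeed 184.3 kt

Leg 1: track=123.6°, groundspeed=184.4 kt
Leg 2: track=356.1°, groundspeed=152.7 kt
Leg 3: track=340.9°, groundspeed=151.6 kt
Leg 4: track=123.0°, groundspeed=184.3 kt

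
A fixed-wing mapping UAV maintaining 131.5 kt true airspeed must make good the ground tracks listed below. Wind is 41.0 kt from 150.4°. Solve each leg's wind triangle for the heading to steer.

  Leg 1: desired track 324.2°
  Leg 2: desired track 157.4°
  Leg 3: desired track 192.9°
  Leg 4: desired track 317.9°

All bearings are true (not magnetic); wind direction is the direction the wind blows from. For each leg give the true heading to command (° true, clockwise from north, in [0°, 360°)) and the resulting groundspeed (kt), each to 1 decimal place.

Leg 1: desired track 324.2°; wind correction -1.9° → command heading 322.3°, groundspeed 172.2 kt
Leg 2: desired track 157.4°; wind correction -2.2° → command heading 155.2°, groundspeed 90.7 kt
Leg 3: desired track 192.9°; wind correction -12.2° → command heading 180.7°, groundspeed 98.3 kt
Leg 4: desired track 317.9°; wind correction -3.9° → command heading 314.0°, groundspeed 171.2 kt

Leg 1: heading=322.3°, groundspeed=172.2 kt
Leg 2: heading=155.2°, groundspeed=90.7 kt
Leg 3: heading=180.7°, groundspeed=98.3 kt
Leg 4: heading=314.0°, groundspeed=171.2 kt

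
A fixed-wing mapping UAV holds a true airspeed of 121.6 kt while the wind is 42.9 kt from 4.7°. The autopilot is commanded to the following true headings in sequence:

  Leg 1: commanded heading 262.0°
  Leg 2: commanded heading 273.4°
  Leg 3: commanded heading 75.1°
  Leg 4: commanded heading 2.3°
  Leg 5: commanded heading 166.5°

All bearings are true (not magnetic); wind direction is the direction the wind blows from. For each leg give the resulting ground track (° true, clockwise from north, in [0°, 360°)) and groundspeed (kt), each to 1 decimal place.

Leg 1: track=244.3°, groundspeed=137.6 kt
Leg 2: track=254.1°, groundspeed=129.9 kt
Leg 3: track=95.8°, groundspeed=114.6 kt
Leg 4: track=1.0°, groundspeed=78.8 kt
Leg 5: track=171.2°, groundspeed=162.9 kt

Leg 1: heading 262.0°; drift -17.7° → track 244.3°, groundspeed 137.6 kt
Leg 2: heading 273.4°; drift -19.3° → track 254.1°, groundspeed 129.9 kt
Leg 3: heading 75.1°; drift +20.7° → track 95.8°, groundspeed 114.6 kt
Leg 4: heading 2.3°; drift -1.3° → track 1.0°, groundspeed 78.8 kt
Leg 5: heading 166.5°; drift +4.7° → track 171.2°, groundspeed 162.9 kt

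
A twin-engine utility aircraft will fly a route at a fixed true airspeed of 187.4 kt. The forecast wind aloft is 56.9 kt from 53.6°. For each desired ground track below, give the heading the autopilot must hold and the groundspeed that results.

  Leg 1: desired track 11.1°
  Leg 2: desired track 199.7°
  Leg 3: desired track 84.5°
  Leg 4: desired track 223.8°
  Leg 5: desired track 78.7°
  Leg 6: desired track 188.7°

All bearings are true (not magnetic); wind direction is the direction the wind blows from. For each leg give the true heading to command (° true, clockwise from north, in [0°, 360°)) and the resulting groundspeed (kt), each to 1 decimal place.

Leg 1: desired track 11.1°; wind correction +11.8° → command heading 22.9°, groundspeed 141.5 kt
Leg 2: desired track 199.7°; wind correction -9.7° → command heading 190.0°, groundspeed 231.9 kt
Leg 3: desired track 84.5°; wind correction -9.0° → command heading 75.5°, groundspeed 136.3 kt
Leg 4: desired track 223.8°; wind correction -3.0° → command heading 220.8°, groundspeed 243.2 kt
Leg 5: desired track 78.7°; wind correction -7.4° → command heading 71.3°, groundspeed 134.3 kt
Leg 6: desired track 188.7°; wind correction -12.4° → command heading 176.3°, groundspeed 223.3 kt

Leg 1: heading=22.9°, groundspeed=141.5 kt
Leg 2: heading=190.0°, groundspeed=231.9 kt
Leg 3: heading=75.5°, groundspeed=136.3 kt
Leg 4: heading=220.8°, groundspeed=243.2 kt
Leg 5: heading=71.3°, groundspeed=134.3 kt
Leg 6: heading=176.3°, groundspeed=223.3 kt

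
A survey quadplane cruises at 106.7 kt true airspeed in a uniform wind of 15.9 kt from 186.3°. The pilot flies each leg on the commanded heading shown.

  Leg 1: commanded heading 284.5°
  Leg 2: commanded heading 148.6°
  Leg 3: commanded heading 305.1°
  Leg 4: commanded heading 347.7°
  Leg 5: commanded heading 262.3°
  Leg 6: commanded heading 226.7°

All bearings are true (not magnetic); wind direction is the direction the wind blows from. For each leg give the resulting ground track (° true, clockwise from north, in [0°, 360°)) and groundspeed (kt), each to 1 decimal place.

Leg 1: heading 284.5°; drift +8.2° → track 292.7°, groundspeed 110.1 kt
Leg 2: heading 148.6°; drift -5.9° → track 142.7°, groundspeed 94.6 kt
Leg 3: heading 305.1°; drift +6.9° → track 312.0°, groundspeed 115.2 kt
Leg 4: heading 347.7°; drift +2.4° → track 350.1°, groundspeed 121.9 kt
Leg 5: heading 262.3°; drift +8.5° → track 270.8°, groundspeed 104.0 kt
Leg 6: heading 226.7°; drift +6.2° → track 232.9°, groundspeed 95.2 kt

Leg 1: track=292.7°, groundspeed=110.1 kt
Leg 2: track=142.7°, groundspeed=94.6 kt
Leg 3: track=312.0°, groundspeed=115.2 kt
Leg 4: track=350.1°, groundspeed=121.9 kt
Leg 5: track=270.8°, groundspeed=104.0 kt
Leg 6: track=232.9°, groundspeed=95.2 kt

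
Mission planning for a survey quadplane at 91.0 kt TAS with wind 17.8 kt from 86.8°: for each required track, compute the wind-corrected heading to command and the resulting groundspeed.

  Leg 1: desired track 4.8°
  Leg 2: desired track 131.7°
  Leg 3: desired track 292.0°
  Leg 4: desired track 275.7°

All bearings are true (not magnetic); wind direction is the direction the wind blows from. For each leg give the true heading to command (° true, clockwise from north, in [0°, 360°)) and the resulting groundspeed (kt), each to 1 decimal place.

Leg 1: desired track 4.8°; wind correction +11.2° → command heading 16.0°, groundspeed 86.8 kt
Leg 2: desired track 131.7°; wind correction -7.9° → command heading 123.8°, groundspeed 77.5 kt
Leg 3: desired track 292.0°; wind correction +4.8° → command heading 296.8°, groundspeed 106.8 kt
Leg 4: desired track 275.7°; wind correction +1.7° → command heading 277.4°, groundspeed 108.5 kt

Leg 1: heading=16.0°, groundspeed=86.8 kt
Leg 2: heading=123.8°, groundspeed=77.5 kt
Leg 3: heading=296.8°, groundspeed=106.8 kt
Leg 4: heading=277.4°, groundspeed=108.5 kt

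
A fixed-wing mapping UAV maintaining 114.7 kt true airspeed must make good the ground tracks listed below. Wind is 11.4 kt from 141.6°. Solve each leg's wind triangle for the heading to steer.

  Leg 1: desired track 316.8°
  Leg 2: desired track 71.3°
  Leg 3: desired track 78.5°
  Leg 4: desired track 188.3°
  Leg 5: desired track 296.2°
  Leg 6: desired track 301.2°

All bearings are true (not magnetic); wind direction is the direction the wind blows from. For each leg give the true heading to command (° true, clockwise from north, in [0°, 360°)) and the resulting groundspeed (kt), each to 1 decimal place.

Leg 1: heading=316.3°, groundspeed=126.1 kt
Leg 2: heading=76.7°, groundspeed=110.4 kt
Leg 3: heading=83.6°, groundspeed=109.1 kt
Leg 4: heading=184.2°, groundspeed=106.6 kt
Leg 5: heading=293.8°, groundspeed=124.9 kt
Leg 6: heading=299.2°, groundspeed=125.3 kt

Leg 1: desired track 316.8°; wind correction -0.5° → command heading 316.3°, groundspeed 126.1 kt
Leg 2: desired track 71.3°; wind correction +5.4° → command heading 76.7°, groundspeed 110.4 kt
Leg 3: desired track 78.5°; wind correction +5.1° → command heading 83.6°, groundspeed 109.1 kt
Leg 4: desired track 188.3°; wind correction -4.1° → command heading 184.2°, groundspeed 106.6 kt
Leg 5: desired track 296.2°; wind correction -2.4° → command heading 293.8°, groundspeed 124.9 kt
Leg 6: desired track 301.2°; wind correction -2.0° → command heading 299.2°, groundspeed 125.3 kt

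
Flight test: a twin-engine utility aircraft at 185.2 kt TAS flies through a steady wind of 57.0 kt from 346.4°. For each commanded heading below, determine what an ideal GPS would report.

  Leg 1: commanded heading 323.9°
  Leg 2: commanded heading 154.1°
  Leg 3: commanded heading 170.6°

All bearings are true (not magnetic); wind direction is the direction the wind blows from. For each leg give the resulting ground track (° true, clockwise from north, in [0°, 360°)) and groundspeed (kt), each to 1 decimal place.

Leg 1: heading 323.9°; drift -9.3° → track 314.6°, groundspeed 134.3 kt
Leg 2: heading 154.1°; drift +2.9° → track 157.0°, groundspeed 241.2 kt
Leg 3: heading 170.6°; drift -1.0° → track 169.6°, groundspeed 242.1 kt

Leg 1: track=314.6°, groundspeed=134.3 kt
Leg 2: track=157.0°, groundspeed=241.2 kt
Leg 3: track=169.6°, groundspeed=242.1 kt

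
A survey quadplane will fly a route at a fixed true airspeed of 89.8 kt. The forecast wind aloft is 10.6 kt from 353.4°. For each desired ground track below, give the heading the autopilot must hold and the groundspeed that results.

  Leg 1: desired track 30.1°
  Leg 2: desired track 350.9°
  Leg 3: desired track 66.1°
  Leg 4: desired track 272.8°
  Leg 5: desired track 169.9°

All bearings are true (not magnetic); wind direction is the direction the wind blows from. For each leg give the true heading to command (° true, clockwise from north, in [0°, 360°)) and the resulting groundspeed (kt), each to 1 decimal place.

Leg 1: heading=26.1°, groundspeed=81.1 kt
Leg 2: heading=351.2°, groundspeed=79.2 kt
Leg 3: heading=59.6°, groundspeed=86.1 kt
Leg 4: heading=279.5°, groundspeed=87.5 kt
Leg 5: heading=169.5°, groundspeed=100.4 kt

Leg 1: desired track 30.1°; wind correction -4.0° → command heading 26.1°, groundspeed 81.1 kt
Leg 2: desired track 350.9°; wind correction +0.3° → command heading 351.2°, groundspeed 79.2 kt
Leg 3: desired track 66.1°; wind correction -6.5° → command heading 59.6°, groundspeed 86.1 kt
Leg 4: desired track 272.8°; wind correction +6.7° → command heading 279.5°, groundspeed 87.5 kt
Leg 5: desired track 169.9°; wind correction -0.4° → command heading 169.5°, groundspeed 100.4 kt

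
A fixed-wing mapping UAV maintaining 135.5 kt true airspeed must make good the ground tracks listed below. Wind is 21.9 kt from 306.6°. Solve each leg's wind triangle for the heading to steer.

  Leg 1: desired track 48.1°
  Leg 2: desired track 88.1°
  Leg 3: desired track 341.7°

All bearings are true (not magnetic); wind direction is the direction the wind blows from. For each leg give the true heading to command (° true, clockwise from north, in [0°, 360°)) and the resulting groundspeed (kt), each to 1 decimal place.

Leg 1: heading=39.0°, groundspeed=138.2 kt
Leg 2: heading=82.3°, groundspeed=152.0 kt
Leg 3: heading=336.4°, groundspeed=117.0 kt

Leg 1: desired track 48.1°; wind correction -9.1° → command heading 39.0°, groundspeed 138.2 kt
Leg 2: desired track 88.1°; wind correction -5.8° → command heading 82.3°, groundspeed 152.0 kt
Leg 3: desired track 341.7°; wind correction -5.3° → command heading 336.4°, groundspeed 117.0 kt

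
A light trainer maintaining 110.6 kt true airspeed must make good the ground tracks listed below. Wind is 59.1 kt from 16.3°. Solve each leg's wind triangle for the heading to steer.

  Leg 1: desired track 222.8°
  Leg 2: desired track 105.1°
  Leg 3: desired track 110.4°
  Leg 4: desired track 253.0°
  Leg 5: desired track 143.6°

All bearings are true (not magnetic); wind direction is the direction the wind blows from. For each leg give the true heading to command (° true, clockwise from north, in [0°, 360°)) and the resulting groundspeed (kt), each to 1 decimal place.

Leg 1: desired track 222.8°; wind correction +13.8° → command heading 236.6°, groundspeed 160.3 kt
Leg 2: desired track 105.1°; wind correction -32.3° → command heading 72.8°, groundspeed 92.3 kt
Leg 3: desired track 110.4°; wind correction -32.2° → command heading 78.2°, groundspeed 97.8 kt
Leg 4: desired track 253.0°; wind correction +26.5° → command heading 279.5°, groundspeed 131.4 kt
Leg 5: desired track 143.6°; wind correction -25.2° → command heading 118.4°, groundspeed 135.9 kt

Leg 1: heading=236.6°, groundspeed=160.3 kt
Leg 2: heading=72.8°, groundspeed=92.3 kt
Leg 3: heading=78.2°, groundspeed=97.8 kt
Leg 4: heading=279.5°, groundspeed=131.4 kt
Leg 5: heading=118.4°, groundspeed=135.9 kt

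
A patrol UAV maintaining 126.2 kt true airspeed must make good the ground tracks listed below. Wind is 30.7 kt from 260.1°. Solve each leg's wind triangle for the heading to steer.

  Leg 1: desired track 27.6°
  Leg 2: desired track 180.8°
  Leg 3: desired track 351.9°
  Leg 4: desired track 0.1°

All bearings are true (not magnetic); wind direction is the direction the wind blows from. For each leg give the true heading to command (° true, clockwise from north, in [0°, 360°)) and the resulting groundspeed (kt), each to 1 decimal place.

Leg 1: desired track 27.6°; wind correction -11.1° → command heading 16.5°, groundspeed 142.5 kt
Leg 2: desired track 180.8°; wind correction +13.8° → command heading 194.6°, groundspeed 116.8 kt
Leg 3: desired track 351.9°; wind correction -14.1° → command heading 337.8°, groundspeed 123.4 kt
Leg 4: desired track 0.1°; wind correction -13.9° → command heading 346.2°, groundspeed 127.9 kt

Leg 1: heading=16.5°, groundspeed=142.5 kt
Leg 2: heading=194.6°, groundspeed=116.8 kt
Leg 3: heading=337.8°, groundspeed=123.4 kt
Leg 4: heading=346.2°, groundspeed=127.9 kt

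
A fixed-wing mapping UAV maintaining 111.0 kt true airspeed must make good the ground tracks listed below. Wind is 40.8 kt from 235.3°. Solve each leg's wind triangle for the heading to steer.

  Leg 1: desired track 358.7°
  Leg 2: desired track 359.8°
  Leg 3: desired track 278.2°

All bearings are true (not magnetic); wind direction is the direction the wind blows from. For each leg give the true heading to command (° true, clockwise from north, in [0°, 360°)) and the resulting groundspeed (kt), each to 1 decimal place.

Leg 1: desired track 358.7°; wind correction -17.9° → command heading 340.8°, groundspeed 128.1 kt
Leg 2: desired track 359.8°; wind correction -17.6° → command heading 342.2°, groundspeed 128.9 kt
Leg 3: desired track 278.2°; wind correction -14.5° → command heading 263.7°, groundspeed 77.6 kt

Leg 1: heading=340.8°, groundspeed=128.1 kt
Leg 2: heading=342.2°, groundspeed=128.9 kt
Leg 3: heading=263.7°, groundspeed=77.6 kt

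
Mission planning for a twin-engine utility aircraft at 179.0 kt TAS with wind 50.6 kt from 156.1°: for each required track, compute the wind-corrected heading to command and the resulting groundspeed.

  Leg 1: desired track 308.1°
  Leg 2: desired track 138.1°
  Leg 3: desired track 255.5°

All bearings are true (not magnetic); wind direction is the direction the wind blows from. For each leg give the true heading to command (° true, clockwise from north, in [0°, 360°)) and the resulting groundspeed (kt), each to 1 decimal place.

Leg 1: desired track 308.1°; wind correction -7.6° → command heading 300.5°, groundspeed 222.1 kt
Leg 2: desired track 138.1°; wind correction +5.0° → command heading 143.1°, groundspeed 130.2 kt
Leg 3: desired track 255.5°; wind correction -16.2° → command heading 239.3°, groundspeed 180.2 kt

Leg 1: heading=300.5°, groundspeed=222.1 kt
Leg 2: heading=143.1°, groundspeed=130.2 kt
Leg 3: heading=239.3°, groundspeed=180.2 kt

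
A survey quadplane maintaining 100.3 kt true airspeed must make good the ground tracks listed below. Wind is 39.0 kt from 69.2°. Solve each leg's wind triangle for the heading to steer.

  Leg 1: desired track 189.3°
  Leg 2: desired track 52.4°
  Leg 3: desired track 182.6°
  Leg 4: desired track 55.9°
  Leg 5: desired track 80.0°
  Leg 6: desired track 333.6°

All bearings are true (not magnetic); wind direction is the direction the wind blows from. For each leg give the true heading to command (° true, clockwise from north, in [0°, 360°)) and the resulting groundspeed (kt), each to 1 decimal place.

Leg 1: heading=169.6°, groundspeed=114.0 kt
Leg 2: heading=58.9°, groundspeed=62.3 kt
Leg 3: heading=161.7°, groundspeed=109.2 kt
Leg 4: heading=61.0°, groundspeed=61.9 kt
Leg 5: heading=75.8°, groundspeed=61.7 kt
Leg 6: heading=356.4°, groundspeed=96.3 kt

Leg 1: desired track 189.3°; wind correction -19.7° → command heading 169.6°, groundspeed 114.0 kt
Leg 2: desired track 52.4°; wind correction +6.5° → command heading 58.9°, groundspeed 62.3 kt
Leg 3: desired track 182.6°; wind correction -20.9° → command heading 161.7°, groundspeed 109.2 kt
Leg 4: desired track 55.9°; wind correction +5.1° → command heading 61.0°, groundspeed 61.9 kt
Leg 5: desired track 80.0°; wind correction -4.2° → command heading 75.8°, groundspeed 61.7 kt
Leg 6: desired track 333.6°; wind correction +22.8° → command heading 356.4°, groundspeed 96.3 kt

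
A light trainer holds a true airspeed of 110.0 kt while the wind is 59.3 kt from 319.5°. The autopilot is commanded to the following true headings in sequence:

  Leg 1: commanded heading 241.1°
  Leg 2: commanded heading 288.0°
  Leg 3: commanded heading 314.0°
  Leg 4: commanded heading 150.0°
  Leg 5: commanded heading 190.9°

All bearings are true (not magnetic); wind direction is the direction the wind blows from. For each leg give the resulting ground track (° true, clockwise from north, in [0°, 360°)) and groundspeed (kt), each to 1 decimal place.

Leg 1: heading 241.1°; drift -30.6° → track 210.5°, groundspeed 114.0 kt
Leg 2: heading 288.0°; drift -27.5° → track 260.5°, groundspeed 67.0 kt
Leg 3: heading 314.0°; drift -6.4° → track 307.6°, groundspeed 51.3 kt
Leg 4: heading 150.0°; drift -3.7° → track 146.3°, groundspeed 168.7 kt
Leg 5: heading 190.9°; drift -17.5° → track 173.4°, groundspeed 154.1 kt

Leg 1: track=210.5°, groundspeed=114.0 kt
Leg 2: track=260.5°, groundspeed=67.0 kt
Leg 3: track=307.6°, groundspeed=51.3 kt
Leg 4: track=146.3°, groundspeed=168.7 kt
Leg 5: track=173.4°, groundspeed=154.1 kt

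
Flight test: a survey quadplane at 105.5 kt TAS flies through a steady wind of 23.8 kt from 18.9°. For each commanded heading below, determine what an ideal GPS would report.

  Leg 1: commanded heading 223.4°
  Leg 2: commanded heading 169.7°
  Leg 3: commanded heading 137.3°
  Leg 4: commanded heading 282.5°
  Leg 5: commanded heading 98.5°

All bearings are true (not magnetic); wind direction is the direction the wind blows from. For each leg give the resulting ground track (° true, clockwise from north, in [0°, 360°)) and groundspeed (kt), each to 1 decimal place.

Leg 1: heading 223.4°; drift -4.4° → track 219.0°, groundspeed 127.5 kt
Leg 2: heading 169.7°; drift +5.3° → track 175.0°, groundspeed 126.8 kt
Leg 3: heading 137.3°; drift +10.2° → track 147.5°, groundspeed 118.7 kt
Leg 4: heading 282.5°; drift -12.3° → track 270.2°, groundspeed 110.7 kt
Leg 5: heading 98.5°; drift +13.0° → track 111.5°, groundspeed 103.9 kt

Leg 1: track=219.0°, groundspeed=127.5 kt
Leg 2: track=175.0°, groundspeed=126.8 kt
Leg 3: track=147.5°, groundspeed=118.7 kt
Leg 4: track=270.2°, groundspeed=110.7 kt
Leg 5: track=111.5°, groundspeed=103.9 kt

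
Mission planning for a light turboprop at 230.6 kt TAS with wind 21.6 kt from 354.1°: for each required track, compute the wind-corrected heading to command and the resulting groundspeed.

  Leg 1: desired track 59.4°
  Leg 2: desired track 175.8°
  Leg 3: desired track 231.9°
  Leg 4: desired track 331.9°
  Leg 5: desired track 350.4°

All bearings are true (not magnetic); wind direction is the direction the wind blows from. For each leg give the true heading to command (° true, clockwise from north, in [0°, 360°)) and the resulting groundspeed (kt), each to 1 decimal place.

Leg 1: desired track 59.4°; wind correction -4.9° → command heading 54.5°, groundspeed 220.7 kt
Leg 2: desired track 175.8°; wind correction +0.2° → command heading 176.0°, groundspeed 252.2 kt
Leg 3: desired track 231.9°; wind correction +4.5° → command heading 236.4°, groundspeed 241.4 kt
Leg 4: desired track 331.9°; wind correction +2.0° → command heading 333.9°, groundspeed 210.5 kt
Leg 5: desired track 350.4°; wind correction +0.3° → command heading 350.7°, groundspeed 209.0 kt

Leg 1: heading=54.5°, groundspeed=220.7 kt
Leg 2: heading=176.0°, groundspeed=252.2 kt
Leg 3: heading=236.4°, groundspeed=241.4 kt
Leg 4: heading=333.9°, groundspeed=210.5 kt
Leg 5: heading=350.7°, groundspeed=209.0 kt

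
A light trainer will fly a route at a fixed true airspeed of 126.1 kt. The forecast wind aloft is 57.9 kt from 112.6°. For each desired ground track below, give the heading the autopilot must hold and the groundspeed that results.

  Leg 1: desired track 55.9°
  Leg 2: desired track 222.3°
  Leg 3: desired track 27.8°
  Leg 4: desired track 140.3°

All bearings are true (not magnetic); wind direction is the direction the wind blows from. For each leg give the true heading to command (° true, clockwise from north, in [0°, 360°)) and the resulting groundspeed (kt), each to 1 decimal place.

Leg 1: heading=78.5°, groundspeed=84.7 kt
Leg 2: heading=196.7°, groundspeed=133.2 kt
Leg 3: heading=55.0°, groundspeed=106.9 kt
Leg 4: heading=128.0°, groundspeed=71.9 kt

Leg 1: desired track 55.9°; wind correction +22.6° → command heading 78.5°, groundspeed 84.7 kt
Leg 2: desired track 222.3°; wind correction -25.6° → command heading 196.7°, groundspeed 133.2 kt
Leg 3: desired track 27.8°; wind correction +27.2° → command heading 55.0°, groundspeed 106.9 kt
Leg 4: desired track 140.3°; wind correction -12.3° → command heading 128.0°, groundspeed 71.9 kt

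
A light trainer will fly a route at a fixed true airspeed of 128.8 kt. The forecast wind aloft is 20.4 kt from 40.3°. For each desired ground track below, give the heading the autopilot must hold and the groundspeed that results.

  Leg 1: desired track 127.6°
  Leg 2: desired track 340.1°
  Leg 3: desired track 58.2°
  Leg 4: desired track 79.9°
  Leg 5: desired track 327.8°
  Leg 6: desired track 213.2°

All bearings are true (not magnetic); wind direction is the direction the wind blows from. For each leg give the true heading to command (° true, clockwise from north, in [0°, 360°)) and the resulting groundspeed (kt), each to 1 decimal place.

Leg 1: heading=118.5°, groundspeed=126.2 kt
Leg 2: heading=348.0°, groundspeed=117.4 kt
Leg 3: heading=55.4°, groundspeed=109.2 kt
Leg 4: heading=74.1°, groundspeed=112.4 kt
Leg 5: heading=336.5°, groundspeed=121.2 kt
Leg 6: heading=212.1°, groundspeed=149.0 kt

Leg 1: desired track 127.6°; wind correction -9.1° → command heading 118.5°, groundspeed 126.2 kt
Leg 2: desired track 340.1°; wind correction +7.9° → command heading 348.0°, groundspeed 117.4 kt
Leg 3: desired track 58.2°; wind correction -2.8° → command heading 55.4°, groundspeed 109.2 kt
Leg 4: desired track 79.9°; wind correction -5.8° → command heading 74.1°, groundspeed 112.4 kt
Leg 5: desired track 327.8°; wind correction +8.7° → command heading 336.5°, groundspeed 121.2 kt
Leg 6: desired track 213.2°; wind correction -1.1° → command heading 212.1°, groundspeed 149.0 kt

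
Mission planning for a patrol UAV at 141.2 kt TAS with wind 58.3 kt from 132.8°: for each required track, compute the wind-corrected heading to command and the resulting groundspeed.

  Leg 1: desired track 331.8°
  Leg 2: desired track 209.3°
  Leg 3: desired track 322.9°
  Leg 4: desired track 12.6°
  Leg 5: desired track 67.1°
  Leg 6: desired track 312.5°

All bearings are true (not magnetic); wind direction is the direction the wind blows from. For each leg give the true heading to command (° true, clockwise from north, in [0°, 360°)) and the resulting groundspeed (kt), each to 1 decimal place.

Leg 1: desired track 331.8°; wind correction +7.7° → command heading 339.5°, groundspeed 195.0 kt
Leg 2: desired track 209.3°; wind correction -23.7° → command heading 185.6°, groundspeed 115.7 kt
Leg 3: desired track 322.9°; wind correction +4.2° → command heading 327.1°, groundspeed 198.2 kt
Leg 4: desired track 12.6°; wind correction +20.9° → command heading 33.5°, groundspeed 161.2 kt
Leg 5: desired track 67.1°; wind correction +22.1° → command heading 89.2°, groundspeed 106.8 kt
Leg 6: desired track 312.5°; wind correction -0.1° → command heading 312.4°, groundspeed 199.5 kt

Leg 1: heading=339.5°, groundspeed=195.0 kt
Leg 2: heading=185.6°, groundspeed=115.7 kt
Leg 3: heading=327.1°, groundspeed=198.2 kt
Leg 4: heading=33.5°, groundspeed=161.2 kt
Leg 5: heading=89.2°, groundspeed=106.8 kt
Leg 6: heading=312.4°, groundspeed=199.5 kt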